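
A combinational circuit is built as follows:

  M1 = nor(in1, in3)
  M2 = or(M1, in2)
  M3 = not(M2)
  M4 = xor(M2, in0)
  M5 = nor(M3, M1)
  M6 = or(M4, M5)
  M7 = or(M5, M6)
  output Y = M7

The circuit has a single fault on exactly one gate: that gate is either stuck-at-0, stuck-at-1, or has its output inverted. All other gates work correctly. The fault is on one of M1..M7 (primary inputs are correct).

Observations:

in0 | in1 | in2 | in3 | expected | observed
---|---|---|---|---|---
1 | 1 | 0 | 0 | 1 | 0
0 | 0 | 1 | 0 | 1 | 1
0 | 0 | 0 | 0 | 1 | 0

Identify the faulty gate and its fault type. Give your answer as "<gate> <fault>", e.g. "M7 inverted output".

Fault-free values for test 1 (in0=1, in1=1, in2=0, in3=0): M1=0, M2=0, M3=1, M4=1, M5=0, M6=1, M7=1, giving Y=1. Observed 0.
Test 1: faults giving observed 0 are {M1 stuck-at-1, M1 inverted output, M4 stuck-at-0, M4 inverted output, M6 stuck-at-0, M6 inverted output, M7 stuck-at-0, M7 inverted output}.
Test 2 (in0=0, in1=0, in2=1, in3=0): fault-free M1=1, M2=1, M3=0, M4=1, M5=0, M6=1, M7=1 → 1; observed 1. Eliminates M4 stuck-at-0, M4 inverted output, M6 stuck-at-0, M6 inverted output, M7 stuck-at-0, M7 inverted output.
Test 3 (in0=0, in1=0, in2=0, in3=0): fault-free M1=1, M2=1, M3=0, M4=1, M5=0, M6=1, M7=1 → 1; observed 0. Eliminates M1 stuck-at-1.
Only M1 inverted output is consistent with every test.

M1 inverted output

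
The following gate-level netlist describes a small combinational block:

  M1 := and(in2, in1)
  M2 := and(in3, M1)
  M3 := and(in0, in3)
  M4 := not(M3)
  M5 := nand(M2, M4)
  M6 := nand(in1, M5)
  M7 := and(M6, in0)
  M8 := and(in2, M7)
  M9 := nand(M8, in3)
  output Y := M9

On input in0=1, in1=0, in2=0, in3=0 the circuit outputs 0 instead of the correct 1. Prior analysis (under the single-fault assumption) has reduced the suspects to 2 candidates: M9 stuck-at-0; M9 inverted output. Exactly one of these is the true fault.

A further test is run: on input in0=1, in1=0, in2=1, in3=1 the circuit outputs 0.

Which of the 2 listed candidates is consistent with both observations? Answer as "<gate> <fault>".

Evaluate each candidate on input in0=1, in1=0, in2=1, in3=1:
  M9 stuck-at-0: M1=0, M2=0, M3=1, M4=0, M5=1, M6=1, M7=1, M8=1, M9=0 [stuck-at-0] → 0 — matches
  M9 inverted output: M1=0, M2=0, M3=1, M4=0, M5=1, M6=1, M7=1, M8=1, M9=1 [inverted output] → 1 — eliminated
Only M9 stuck-at-0 reproduces the observed 0.

M9 stuck-at-0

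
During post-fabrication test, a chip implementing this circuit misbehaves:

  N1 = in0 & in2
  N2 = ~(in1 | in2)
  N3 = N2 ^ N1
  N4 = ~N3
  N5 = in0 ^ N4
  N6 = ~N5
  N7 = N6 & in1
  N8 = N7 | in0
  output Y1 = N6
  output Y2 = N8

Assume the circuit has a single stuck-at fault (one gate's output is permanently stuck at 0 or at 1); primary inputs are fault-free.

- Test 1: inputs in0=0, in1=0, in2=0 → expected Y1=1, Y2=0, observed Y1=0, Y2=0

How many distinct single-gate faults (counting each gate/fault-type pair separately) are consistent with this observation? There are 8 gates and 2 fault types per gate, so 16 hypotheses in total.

Fault-free: N1=0, N2=1, N3=1, N4=0, N5=0, N6=1, N7=0, N8=0 → Y1=1, Y2=0. Observed Y1=0, Y2=0.
  N1: stuck-at-1 ✓; others ✗
  N2: stuck-at-0 ✓; others ✗
  N3: stuck-at-0 ✓; others ✗
  N4: stuck-at-1 ✓; others ✗
  N5: stuck-at-1 ✓; others ✗
  N6: stuck-at-0 ✓; others ✗
  N7: none of the 2 fault types match ✗
  N8: none of the 2 fault types match ✗
Consistent faults: {N1 stuck-at-1, N2 stuck-at-0, N3 stuck-at-0, N4 stuck-at-1, N5 stuck-at-1, N6 stuck-at-0} — 6 in all.

6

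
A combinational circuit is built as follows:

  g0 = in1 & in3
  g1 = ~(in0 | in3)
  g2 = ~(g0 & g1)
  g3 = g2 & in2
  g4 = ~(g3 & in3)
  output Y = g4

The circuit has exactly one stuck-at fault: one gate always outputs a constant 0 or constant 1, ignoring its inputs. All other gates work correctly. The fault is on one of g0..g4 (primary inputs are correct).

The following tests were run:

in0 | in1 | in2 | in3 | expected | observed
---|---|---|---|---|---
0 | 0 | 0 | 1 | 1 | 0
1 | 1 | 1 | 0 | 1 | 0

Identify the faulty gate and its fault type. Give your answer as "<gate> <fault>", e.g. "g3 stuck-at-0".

g4 stuck-at-0

Fault-free values for test 1 (in0=0, in1=0, in2=0, in3=1): g0=0, g1=0, g2=1, g3=0, g4=1, giving Y=1. Observed 0.
Test 1: faults giving observed 0 are {g3 stuck-at-1, g4 stuck-at-0}.
Test 2 (in0=1, in1=1, in2=1, in3=0): fault-free g0=0, g1=0, g2=1, g3=1, g4=1 → 1; observed 0. Eliminates g3 stuck-at-1.
Only g4 stuck-at-0 is consistent with every test.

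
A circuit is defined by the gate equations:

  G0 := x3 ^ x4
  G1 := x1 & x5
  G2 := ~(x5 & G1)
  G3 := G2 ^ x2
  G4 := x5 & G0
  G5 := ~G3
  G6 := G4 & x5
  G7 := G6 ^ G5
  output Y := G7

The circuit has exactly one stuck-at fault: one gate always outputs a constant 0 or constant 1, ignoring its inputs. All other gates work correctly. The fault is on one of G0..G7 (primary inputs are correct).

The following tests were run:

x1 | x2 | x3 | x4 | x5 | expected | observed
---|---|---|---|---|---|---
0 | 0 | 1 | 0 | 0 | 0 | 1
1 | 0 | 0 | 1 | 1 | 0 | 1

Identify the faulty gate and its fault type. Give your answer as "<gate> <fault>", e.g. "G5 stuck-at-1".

G7 stuck-at-1

Fault-free values for test 1 (x1=0, x2=0, x3=1, x4=0, x5=0): G0=1, G1=0, G2=1, G3=1, G4=0, G5=0, G6=0, G7=0, giving Y=0. Observed 1.
Test 1: faults giving observed 1 are {G2 stuck-at-0, G3 stuck-at-0, G5 stuck-at-1, G6 stuck-at-1, G7 stuck-at-1}.
Test 2 (x1=1, x2=0, x3=0, x4=1, x5=1): fault-free G0=1, G1=1, G2=0, G3=0, G4=1, G5=1, G6=1, G7=0 → 0; observed 1. Eliminates G2 stuck-at-0, G3 stuck-at-0, G5 stuck-at-1, G6 stuck-at-1.
Only G7 stuck-at-1 is consistent with every test.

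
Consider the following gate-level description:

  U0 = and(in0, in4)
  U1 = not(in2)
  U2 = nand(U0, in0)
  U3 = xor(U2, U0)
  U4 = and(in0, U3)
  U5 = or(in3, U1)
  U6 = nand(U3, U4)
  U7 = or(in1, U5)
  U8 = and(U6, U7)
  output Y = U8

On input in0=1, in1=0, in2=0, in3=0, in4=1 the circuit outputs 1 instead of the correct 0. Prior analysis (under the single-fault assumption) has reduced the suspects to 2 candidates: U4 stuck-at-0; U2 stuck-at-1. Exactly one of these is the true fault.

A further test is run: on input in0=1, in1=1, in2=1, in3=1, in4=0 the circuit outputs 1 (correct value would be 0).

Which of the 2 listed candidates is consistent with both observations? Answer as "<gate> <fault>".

U4 stuck-at-0

Evaluate each candidate on input in0=1, in1=1, in2=1, in3=1, in4=0:
  U4 stuck-at-0: U0=0, U1=0, U2=1, U3=1, U4=0 [stuck-at-0], U5=1, U6=1, U7=1, U8=1 → 1 — matches
  U2 stuck-at-1: U0=0, U1=0, U2=1 [stuck-at-1], U3=1, U4=1, U5=1, U6=0, U7=1, U8=0 → 0 — eliminated
Only U4 stuck-at-0 reproduces the observed 1.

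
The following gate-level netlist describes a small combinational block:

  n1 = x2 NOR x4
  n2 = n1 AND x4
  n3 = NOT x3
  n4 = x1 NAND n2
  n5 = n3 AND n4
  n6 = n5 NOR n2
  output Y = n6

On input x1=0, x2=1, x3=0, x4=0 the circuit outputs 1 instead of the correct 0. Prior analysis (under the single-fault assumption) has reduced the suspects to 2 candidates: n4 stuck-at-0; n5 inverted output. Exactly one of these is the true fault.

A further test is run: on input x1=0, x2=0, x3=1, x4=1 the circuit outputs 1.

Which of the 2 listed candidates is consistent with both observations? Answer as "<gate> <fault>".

Evaluate each candidate on input x1=0, x2=0, x3=1, x4=1:
  n4 stuck-at-0: n1=0, n2=0, n3=0, n4=0 [stuck-at-0], n5=0, n6=1 → 1 — matches
  n5 inverted output: n1=0, n2=0, n3=0, n4=1, n5=1 [inverted output], n6=0 → 0 — eliminated
Only n4 stuck-at-0 reproduces the observed 1.

n4 stuck-at-0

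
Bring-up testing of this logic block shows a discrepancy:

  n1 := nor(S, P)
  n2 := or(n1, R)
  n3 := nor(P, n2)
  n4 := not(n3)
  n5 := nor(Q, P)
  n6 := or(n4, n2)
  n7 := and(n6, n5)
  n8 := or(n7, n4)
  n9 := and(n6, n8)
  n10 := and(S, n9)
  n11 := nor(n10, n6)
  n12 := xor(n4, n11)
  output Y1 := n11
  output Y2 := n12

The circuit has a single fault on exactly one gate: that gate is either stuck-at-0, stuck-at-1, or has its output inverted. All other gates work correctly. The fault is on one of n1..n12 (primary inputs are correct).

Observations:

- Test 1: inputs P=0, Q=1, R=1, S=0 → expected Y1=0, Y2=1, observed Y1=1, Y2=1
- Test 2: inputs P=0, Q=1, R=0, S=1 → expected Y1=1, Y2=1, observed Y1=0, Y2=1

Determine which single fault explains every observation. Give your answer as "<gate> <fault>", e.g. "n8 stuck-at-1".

Fault-free values for test 1 (P=0, Q=1, R=1, S=0): n1=1, n2=1, n3=0, n4=1, n5=0, n6=1, n7=0, n8=1, n9=1, n10=0, n11=0, n12=1, giving Y1=0, Y2=1. Observed Y1=1, Y2=1.
Test 1: faults giving observed Y1=1, Y2=1 are {n2 stuck-at-0, n2 inverted output}.
Test 2 (P=0, Q=1, R=0, S=1): fault-free n1=0, n2=0, n3=1, n4=0, n5=0, n6=0, n7=0, n8=0, n9=0, n10=0, n11=1, n12=1 → Y1=1, Y2=1; observed Y1=0, Y2=1. Eliminates n2 stuck-at-0.
Only n2 inverted output is consistent with every test.

n2 inverted output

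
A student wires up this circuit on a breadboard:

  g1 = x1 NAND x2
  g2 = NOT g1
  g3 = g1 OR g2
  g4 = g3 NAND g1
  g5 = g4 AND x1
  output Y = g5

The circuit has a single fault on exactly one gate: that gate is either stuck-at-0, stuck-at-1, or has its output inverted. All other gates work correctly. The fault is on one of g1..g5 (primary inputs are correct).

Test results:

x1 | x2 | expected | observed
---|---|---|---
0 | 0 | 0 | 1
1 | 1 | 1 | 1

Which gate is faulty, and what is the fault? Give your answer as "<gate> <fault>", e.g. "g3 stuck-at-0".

Fault-free values for test 1 (x1=0, x2=0): g1=1, g2=0, g3=1, g4=0, g5=0, giving Y=0. Observed 1.
Test 1: faults giving observed 1 are {g5 stuck-at-1, g5 inverted output}.
Test 2 (x1=1, x2=1): fault-free g1=0, g2=1, g3=1, g4=1, g5=1 → 1; observed 1. Eliminates g5 inverted output.
Only g5 stuck-at-1 is consistent with every test.

g5 stuck-at-1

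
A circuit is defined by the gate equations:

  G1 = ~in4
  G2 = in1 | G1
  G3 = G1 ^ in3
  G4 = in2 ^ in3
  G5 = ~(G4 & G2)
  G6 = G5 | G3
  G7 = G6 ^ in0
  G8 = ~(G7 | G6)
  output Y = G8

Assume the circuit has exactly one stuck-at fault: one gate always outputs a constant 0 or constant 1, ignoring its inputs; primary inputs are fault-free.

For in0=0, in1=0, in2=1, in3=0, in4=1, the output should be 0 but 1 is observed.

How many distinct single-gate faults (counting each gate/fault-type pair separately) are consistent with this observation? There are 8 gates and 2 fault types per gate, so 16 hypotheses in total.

Fault-free: G1=0, G2=0, G3=0, G4=1, G5=1, G6=1, G7=1, G8=0 → 0. Observed 1.
  G1: none of the 2 fault types match ✗
  G2: stuck-at-1 ✓; others ✗
  G3: none of the 2 fault types match ✗
  G4: none of the 2 fault types match ✗
  G5: stuck-at-0 ✓; others ✗
  G6: stuck-at-0 ✓; others ✗
  G7: none of the 2 fault types match ✗
  G8: stuck-at-1 ✓; others ✗
Consistent faults: {G2 stuck-at-1, G5 stuck-at-0, G6 stuck-at-0, G8 stuck-at-1} — 4 in all.

4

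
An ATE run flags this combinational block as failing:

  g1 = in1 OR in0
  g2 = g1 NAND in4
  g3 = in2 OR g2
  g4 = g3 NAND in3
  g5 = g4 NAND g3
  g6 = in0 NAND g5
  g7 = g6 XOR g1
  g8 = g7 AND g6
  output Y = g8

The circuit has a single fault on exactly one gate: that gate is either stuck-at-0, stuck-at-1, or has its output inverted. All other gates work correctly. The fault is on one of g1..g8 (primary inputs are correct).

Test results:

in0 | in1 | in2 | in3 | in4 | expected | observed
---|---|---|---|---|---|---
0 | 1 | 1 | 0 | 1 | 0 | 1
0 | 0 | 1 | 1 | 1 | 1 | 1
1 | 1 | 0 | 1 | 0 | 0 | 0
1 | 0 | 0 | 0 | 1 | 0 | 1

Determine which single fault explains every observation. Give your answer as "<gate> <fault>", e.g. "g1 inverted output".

Fault-free values for test 1 (in0=0, in1=1, in2=1, in3=0, in4=1): g1=1, g2=0, g3=1, g4=1, g5=0, g6=1, g7=0, g8=0, giving Y=0. Observed 1.
Test 1: faults giving observed 1 are {g1 stuck-at-0, g1 inverted output, g7 stuck-at-1, g7 inverted output, g8 stuck-at-1, g8 inverted output}.
Test 2 (in0=0, in1=0, in2=1, in3=1, in4=1): fault-free g1=0, g2=1, g3=1, g4=0, g5=1, g6=1, g7=1, g8=1 → 1; observed 1. Eliminates g1 inverted output, g7 inverted output, g8 inverted output.
Test 3 (in0=1, in1=1, in2=0, in3=1, in4=0): fault-free g1=1, g2=1, g3=1, g4=0, g5=1, g6=0, g7=1, g8=0 → 0; observed 0. Eliminates g8 stuck-at-1.
Test 4 (in0=1, in1=0, in2=0, in3=0, in4=1): fault-free g1=1, g2=0, g3=0, g4=1, g5=1, g6=0, g7=1, g8=0 → 0; observed 1. Eliminates g7 stuck-at-1.
Only g1 stuck-at-0 is consistent with every test.

g1 stuck-at-0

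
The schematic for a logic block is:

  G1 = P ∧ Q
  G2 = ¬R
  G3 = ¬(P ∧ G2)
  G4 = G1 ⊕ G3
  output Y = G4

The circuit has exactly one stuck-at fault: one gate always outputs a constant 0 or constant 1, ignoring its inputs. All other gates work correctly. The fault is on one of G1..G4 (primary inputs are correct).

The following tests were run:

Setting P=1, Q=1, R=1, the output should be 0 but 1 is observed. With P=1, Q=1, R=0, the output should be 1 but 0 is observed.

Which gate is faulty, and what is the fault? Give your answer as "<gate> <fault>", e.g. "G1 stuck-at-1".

Fault-free values for test 1 (P=1, Q=1, R=1): G1=1, G2=0, G3=1, G4=0, giving Y=0. Observed 1.
Test 1: faults giving observed 1 are {G1 stuck-at-0, G2 stuck-at-1, G3 stuck-at-0, G4 stuck-at-1}.
Test 2 (P=1, Q=1, R=0): fault-free G1=1, G2=1, G3=0, G4=1 → 1; observed 0. Eliminates G2 stuck-at-1, G3 stuck-at-0, G4 stuck-at-1.
Only G1 stuck-at-0 is consistent with every test.

G1 stuck-at-0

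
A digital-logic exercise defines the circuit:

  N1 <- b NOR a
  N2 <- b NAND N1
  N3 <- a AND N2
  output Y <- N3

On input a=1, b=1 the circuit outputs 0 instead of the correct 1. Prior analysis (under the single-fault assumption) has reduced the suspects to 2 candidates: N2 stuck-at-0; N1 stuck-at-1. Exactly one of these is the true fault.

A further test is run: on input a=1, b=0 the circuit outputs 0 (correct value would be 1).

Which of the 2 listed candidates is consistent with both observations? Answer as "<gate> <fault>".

N2 stuck-at-0

Evaluate each candidate on input a=1, b=0:
  N2 stuck-at-0: N1=0, N2=0 [stuck-at-0], N3=0 → 0 — matches
  N1 stuck-at-1: N1=1 [stuck-at-1], N2=1, N3=1 → 1 — eliminated
Only N2 stuck-at-0 reproduces the observed 0.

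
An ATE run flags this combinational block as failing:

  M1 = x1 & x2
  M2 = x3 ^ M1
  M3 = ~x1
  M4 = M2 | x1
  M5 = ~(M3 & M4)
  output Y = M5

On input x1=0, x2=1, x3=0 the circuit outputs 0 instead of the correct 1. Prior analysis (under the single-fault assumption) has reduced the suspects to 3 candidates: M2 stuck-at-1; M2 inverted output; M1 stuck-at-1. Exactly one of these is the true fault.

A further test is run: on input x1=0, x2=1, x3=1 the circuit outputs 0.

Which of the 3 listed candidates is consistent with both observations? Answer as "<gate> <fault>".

M2 stuck-at-1

Evaluate each candidate on input x1=0, x2=1, x3=1:
  M2 stuck-at-1: M1=0, M2=1 [stuck-at-1], M3=1, M4=1, M5=0 → 0 — matches
  M2 inverted output: M1=0, M2=0 [inverted output], M3=1, M4=0, M5=1 → 1 — eliminated
  M1 stuck-at-1: M1=1 [stuck-at-1], M2=0, M3=1, M4=0, M5=1 → 1 — eliminated
Only M2 stuck-at-1 reproduces the observed 0.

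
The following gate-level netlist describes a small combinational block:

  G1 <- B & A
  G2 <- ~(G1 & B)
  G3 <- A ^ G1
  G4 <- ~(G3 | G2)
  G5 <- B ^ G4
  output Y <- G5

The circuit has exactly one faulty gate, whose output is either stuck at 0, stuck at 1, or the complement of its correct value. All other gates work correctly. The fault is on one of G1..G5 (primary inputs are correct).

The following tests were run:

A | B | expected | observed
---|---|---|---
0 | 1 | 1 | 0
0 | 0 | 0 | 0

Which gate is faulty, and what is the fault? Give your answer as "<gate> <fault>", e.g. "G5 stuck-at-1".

G5 stuck-at-0

Fault-free values for test 1 (A=0, B=1): G1=0, G2=1, G3=0, G4=0, G5=1, giving Y=1. Observed 0.
Test 1: faults giving observed 0 are {G2 stuck-at-0, G2 inverted output, G4 stuck-at-1, G4 inverted output, G5 stuck-at-0, G5 inverted output}.
Test 2 (A=0, B=0): fault-free G1=0, G2=1, G3=0, G4=0, G5=0 → 0; observed 0. Eliminates G2 stuck-at-0, G2 inverted output, G4 stuck-at-1, G4 inverted output, G5 inverted output.
Only G5 stuck-at-0 is consistent with every test.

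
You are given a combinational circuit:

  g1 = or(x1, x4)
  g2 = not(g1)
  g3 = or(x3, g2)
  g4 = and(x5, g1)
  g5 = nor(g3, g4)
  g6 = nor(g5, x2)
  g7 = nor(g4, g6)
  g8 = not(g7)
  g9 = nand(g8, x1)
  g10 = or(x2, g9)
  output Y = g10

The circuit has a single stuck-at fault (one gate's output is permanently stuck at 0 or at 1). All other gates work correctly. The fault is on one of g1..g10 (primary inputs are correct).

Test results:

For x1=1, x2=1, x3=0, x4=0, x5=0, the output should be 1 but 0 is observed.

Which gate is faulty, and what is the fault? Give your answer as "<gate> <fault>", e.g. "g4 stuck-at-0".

Fault-free values for test 1 (x1=1, x2=1, x3=0, x4=0, x5=0): g1=1, g2=0, g3=0, g4=0, g5=1, g6=0, g7=1, g8=0, g9=1, g10=1, giving Y=1. Observed 0.
Test 1: faults giving observed 0 are {g10 stuck-at-0}.
Only g10 stuck-at-0 is consistent with every test.

g10 stuck-at-0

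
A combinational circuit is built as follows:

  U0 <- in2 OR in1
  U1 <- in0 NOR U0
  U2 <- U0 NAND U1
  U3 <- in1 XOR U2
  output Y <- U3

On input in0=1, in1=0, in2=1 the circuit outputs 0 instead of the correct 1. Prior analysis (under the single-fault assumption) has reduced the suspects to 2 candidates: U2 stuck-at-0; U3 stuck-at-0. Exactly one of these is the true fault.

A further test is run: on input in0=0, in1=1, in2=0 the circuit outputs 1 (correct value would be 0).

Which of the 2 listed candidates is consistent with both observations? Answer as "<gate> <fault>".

U2 stuck-at-0

Evaluate each candidate on input in0=0, in1=1, in2=0:
  U2 stuck-at-0: U0=1, U1=0, U2=0 [stuck-at-0], U3=1 → 1 — matches
  U3 stuck-at-0: U0=1, U1=0, U2=1, U3=0 [stuck-at-0] → 0 — eliminated
Only U2 stuck-at-0 reproduces the observed 1.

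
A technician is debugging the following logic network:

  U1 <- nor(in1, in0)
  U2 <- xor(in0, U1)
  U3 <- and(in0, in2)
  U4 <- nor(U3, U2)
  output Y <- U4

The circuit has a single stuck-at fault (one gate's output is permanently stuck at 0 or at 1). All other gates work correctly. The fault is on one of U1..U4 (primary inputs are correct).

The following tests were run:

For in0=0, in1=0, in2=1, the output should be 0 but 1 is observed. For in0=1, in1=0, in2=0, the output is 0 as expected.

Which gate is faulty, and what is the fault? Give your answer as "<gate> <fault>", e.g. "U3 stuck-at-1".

U1 stuck-at-0

Fault-free values for test 1 (in0=0, in1=0, in2=1): U1=1, U2=1, U3=0, U4=0, giving Y=0. Observed 1.
Test 1: faults giving observed 1 are {U1 stuck-at-0, U2 stuck-at-0, U4 stuck-at-1}.
Test 2 (in0=1, in1=0, in2=0): fault-free U1=0, U2=1, U3=0, U4=0 → 0; observed 0. Eliminates U2 stuck-at-0, U4 stuck-at-1.
Only U1 stuck-at-0 is consistent with every test.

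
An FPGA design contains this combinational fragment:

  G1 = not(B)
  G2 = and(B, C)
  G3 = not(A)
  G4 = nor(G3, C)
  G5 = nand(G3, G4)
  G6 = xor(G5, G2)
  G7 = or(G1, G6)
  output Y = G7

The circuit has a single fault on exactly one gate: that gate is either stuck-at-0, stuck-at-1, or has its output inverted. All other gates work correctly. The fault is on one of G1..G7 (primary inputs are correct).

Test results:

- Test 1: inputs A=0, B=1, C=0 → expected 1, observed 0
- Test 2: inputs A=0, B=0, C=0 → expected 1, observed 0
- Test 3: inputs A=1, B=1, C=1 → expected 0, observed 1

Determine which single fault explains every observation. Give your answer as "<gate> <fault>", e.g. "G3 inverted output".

G7 inverted output

Fault-free values for test 1 (A=0, B=1, C=0): G1=0, G2=0, G3=1, G4=0, G5=1, G6=1, G7=1, giving Y=1. Observed 0.
Test 1: faults giving observed 0 are {G2 stuck-at-1, G2 inverted output, G4 stuck-at-1, G4 inverted output, G5 stuck-at-0, G5 inverted output, G6 stuck-at-0, G6 inverted output, G7 stuck-at-0, G7 inverted output}.
Test 2 (A=0, B=0, C=0): fault-free G1=1, G2=0, G3=1, G4=0, G5=1, G6=1, G7=1 → 1; observed 0. Eliminates G2 stuck-at-1, G2 inverted output, G4 stuck-at-1, G4 inverted output, G5 stuck-at-0, G5 inverted output, G6 stuck-at-0, G6 inverted output.
Test 3 (A=1, B=1, C=1): fault-free G1=0, G2=1, G3=0, G4=0, G5=1, G6=0, G7=0 → 0; observed 1. Eliminates G7 stuck-at-0.
Only G7 inverted output is consistent with every test.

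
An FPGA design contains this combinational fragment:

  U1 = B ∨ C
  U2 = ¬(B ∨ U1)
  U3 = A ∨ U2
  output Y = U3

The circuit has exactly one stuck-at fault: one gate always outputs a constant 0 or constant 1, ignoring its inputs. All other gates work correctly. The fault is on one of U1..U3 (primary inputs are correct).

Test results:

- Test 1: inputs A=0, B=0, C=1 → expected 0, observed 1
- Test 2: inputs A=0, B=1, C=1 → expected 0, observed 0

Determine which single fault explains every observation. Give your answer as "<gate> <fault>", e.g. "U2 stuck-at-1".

U1 stuck-at-0

Fault-free values for test 1 (A=0, B=0, C=1): U1=1, U2=0, U3=0, giving Y=0. Observed 1.
Test 1: faults giving observed 1 are {U1 stuck-at-0, U2 stuck-at-1, U3 stuck-at-1}.
Test 2 (A=0, B=1, C=1): fault-free U1=1, U2=0, U3=0 → 0; observed 0. Eliminates U2 stuck-at-1, U3 stuck-at-1.
Only U1 stuck-at-0 is consistent with every test.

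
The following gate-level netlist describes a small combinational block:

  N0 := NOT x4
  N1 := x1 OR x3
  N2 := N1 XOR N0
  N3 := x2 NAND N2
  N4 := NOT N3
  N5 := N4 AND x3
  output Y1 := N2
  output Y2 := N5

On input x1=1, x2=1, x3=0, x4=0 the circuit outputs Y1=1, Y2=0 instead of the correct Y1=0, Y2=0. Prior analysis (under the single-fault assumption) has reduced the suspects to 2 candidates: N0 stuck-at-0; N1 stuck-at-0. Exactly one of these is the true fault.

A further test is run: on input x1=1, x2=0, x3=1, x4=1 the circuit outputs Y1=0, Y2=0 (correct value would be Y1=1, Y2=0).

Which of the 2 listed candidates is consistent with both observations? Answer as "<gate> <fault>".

Evaluate each candidate on input x1=1, x2=0, x3=1, x4=1:
  N0 stuck-at-0: N0=0 [stuck-at-0], N1=1, N2=1, N3=1, N4=0, N5=0 → Y1=1, Y2=0 — eliminated
  N1 stuck-at-0: N0=0, N1=0 [stuck-at-0], N2=0, N3=1, N4=0, N5=0 → Y1=0, Y2=0 — matches
Only N1 stuck-at-0 reproduces the observed Y1=0, Y2=0.

N1 stuck-at-0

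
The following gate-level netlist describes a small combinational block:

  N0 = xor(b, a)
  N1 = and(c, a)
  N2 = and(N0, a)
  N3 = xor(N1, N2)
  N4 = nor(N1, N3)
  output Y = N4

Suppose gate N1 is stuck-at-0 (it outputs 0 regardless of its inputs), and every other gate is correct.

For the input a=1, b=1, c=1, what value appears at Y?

Propagate with N1 forced: N0=0, N1=0 [stuck-at-0], N2=0, N3=0, N4=1.
So Y = 1. (Without the fault it would be 0.)

1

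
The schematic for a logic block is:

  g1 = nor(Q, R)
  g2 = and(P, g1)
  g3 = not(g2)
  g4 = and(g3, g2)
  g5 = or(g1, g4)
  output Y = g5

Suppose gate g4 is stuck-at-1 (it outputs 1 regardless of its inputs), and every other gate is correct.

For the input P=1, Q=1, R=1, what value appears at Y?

1

Propagate with g4 forced: g1=0, g2=0, g3=1, g4=1 [stuck-at-1], g5=1.
So Y = 1. (Without the fault it would be 0.)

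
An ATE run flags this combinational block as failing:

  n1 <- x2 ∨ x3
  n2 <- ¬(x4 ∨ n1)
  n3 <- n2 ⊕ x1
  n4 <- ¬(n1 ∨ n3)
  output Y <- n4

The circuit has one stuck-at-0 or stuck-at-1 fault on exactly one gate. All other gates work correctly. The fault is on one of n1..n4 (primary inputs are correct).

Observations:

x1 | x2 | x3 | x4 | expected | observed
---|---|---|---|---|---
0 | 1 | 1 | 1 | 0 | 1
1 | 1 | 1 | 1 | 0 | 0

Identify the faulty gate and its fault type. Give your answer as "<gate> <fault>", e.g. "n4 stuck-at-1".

Fault-free values for test 1 (x1=0, x2=1, x3=1, x4=1): n1=1, n2=0, n3=0, n4=0, giving Y=0. Observed 1.
Test 1: faults giving observed 1 are {n1 stuck-at-0, n4 stuck-at-1}.
Test 2 (x1=1, x2=1, x3=1, x4=1): fault-free n1=1, n2=0, n3=1, n4=0 → 0; observed 0. Eliminates n4 stuck-at-1.
Only n1 stuck-at-0 is consistent with every test.

n1 stuck-at-0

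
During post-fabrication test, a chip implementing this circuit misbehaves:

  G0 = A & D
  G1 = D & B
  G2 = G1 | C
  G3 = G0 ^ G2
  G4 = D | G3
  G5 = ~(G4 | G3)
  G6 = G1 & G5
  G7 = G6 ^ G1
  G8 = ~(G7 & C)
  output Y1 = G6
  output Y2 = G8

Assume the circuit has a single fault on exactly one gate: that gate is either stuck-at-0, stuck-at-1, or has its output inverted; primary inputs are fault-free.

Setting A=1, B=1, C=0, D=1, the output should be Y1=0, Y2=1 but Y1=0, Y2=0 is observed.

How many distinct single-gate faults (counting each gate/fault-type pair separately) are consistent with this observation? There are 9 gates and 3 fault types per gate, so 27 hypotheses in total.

Fault-free: G0=1, G1=1, G2=1, G3=0, G4=1, G5=0, G6=0, G7=1, G8=1 → Y1=0, Y2=1. Observed Y1=0, Y2=0.
  G0: none of the 3 fault types match ✗
  G1: none of the 3 fault types match ✗
  G2: none of the 3 fault types match ✗
  G3: none of the 3 fault types match ✗
  G4: none of the 3 fault types match ✗
  G5: none of the 3 fault types match ✗
  G6: none of the 3 fault types match ✗
  G7: none of the 3 fault types match ✗
  G8: stuck-at-0, inverted output ✓; others ✗
Consistent faults: {G8 stuck-at-0, G8 inverted output} — 2 in all.

2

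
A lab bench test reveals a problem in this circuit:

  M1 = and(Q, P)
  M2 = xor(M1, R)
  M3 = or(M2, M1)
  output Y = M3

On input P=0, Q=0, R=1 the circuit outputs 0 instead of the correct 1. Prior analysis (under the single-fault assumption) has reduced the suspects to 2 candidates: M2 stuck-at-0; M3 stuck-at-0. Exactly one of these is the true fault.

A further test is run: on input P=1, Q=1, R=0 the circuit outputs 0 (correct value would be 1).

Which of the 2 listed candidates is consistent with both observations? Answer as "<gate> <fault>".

Evaluate each candidate on input P=1, Q=1, R=0:
  M2 stuck-at-0: M1=1, M2=0 [stuck-at-0], M3=1 → 1 — eliminated
  M3 stuck-at-0: M1=1, M2=1, M3=0 [stuck-at-0] → 0 — matches
Only M3 stuck-at-0 reproduces the observed 0.

M3 stuck-at-0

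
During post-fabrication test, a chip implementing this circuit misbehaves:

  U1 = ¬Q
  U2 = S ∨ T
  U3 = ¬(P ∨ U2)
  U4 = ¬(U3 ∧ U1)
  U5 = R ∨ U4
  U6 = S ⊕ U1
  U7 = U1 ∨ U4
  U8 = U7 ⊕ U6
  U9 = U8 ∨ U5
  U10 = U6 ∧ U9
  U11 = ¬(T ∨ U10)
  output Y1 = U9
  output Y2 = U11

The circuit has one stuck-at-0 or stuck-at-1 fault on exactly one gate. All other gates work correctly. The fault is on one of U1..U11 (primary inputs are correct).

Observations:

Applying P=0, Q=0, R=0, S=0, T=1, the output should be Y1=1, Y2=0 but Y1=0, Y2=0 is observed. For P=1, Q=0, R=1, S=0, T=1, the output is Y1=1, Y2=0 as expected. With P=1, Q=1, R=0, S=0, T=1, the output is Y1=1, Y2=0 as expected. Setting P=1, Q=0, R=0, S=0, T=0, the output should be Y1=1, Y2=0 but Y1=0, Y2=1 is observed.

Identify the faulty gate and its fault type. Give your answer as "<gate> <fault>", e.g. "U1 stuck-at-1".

Fault-free values for test 1 (P=0, Q=0, R=0, S=0, T=1): U1=1, U2=1, U3=0, U4=1, U5=1, U6=1, U7=1, U8=0, U9=1, U10=1, U11=0, giving Y1=1, Y2=0. Observed Y1=0, Y2=0.
Test 1: faults giving observed Y1=0, Y2=0 are {U2 stuck-at-0, U3 stuck-at-1, U4 stuck-at-0, U5 stuck-at-0, U9 stuck-at-0}.
Test 2 (P=1, Q=0, R=1, S=0, T=1): fault-free U1=1, U2=1, U3=0, U4=1, U5=1, U6=1, U7=1, U8=0, U9=1, U10=1, U11=0 → Y1=1, Y2=0; observed Y1=1, Y2=0. Eliminates U5 stuck-at-0, U9 stuck-at-0.
Test 3 (P=1, Q=1, R=0, S=0, T=1): fault-free U1=0, U2=1, U3=0, U4=1, U5=1, U6=0, U7=1, U8=1, U9=1, U10=0, U11=0 → Y1=1, Y2=0; observed Y1=1, Y2=0. Eliminates U4 stuck-at-0.
Test 4 (P=1, Q=0, R=0, S=0, T=0): fault-free U1=1, U2=0, U3=0, U4=1, U5=1, U6=1, U7=1, U8=0, U9=1, U10=1, U11=0 → Y1=1, Y2=0; observed Y1=0, Y2=1. Eliminates U2 stuck-at-0.
Only U3 stuck-at-1 is consistent with every test.

U3 stuck-at-1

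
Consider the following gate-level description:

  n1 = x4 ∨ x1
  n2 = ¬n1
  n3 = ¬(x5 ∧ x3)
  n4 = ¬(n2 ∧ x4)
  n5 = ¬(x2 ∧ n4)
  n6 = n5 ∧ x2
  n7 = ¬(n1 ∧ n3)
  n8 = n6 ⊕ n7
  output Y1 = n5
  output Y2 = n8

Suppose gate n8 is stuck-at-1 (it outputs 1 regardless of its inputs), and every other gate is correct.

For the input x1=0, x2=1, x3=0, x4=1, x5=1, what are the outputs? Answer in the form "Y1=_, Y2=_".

Y1=0, Y2=1

Propagate with n8 forced: n1=1, n2=0, n3=1, n4=1, n5=0, n6=0, n7=0, n8=1 [stuck-at-1].
So the outputs are Y1=0, Y2=1. (Without the fault they would be Y1=0, Y2=0.)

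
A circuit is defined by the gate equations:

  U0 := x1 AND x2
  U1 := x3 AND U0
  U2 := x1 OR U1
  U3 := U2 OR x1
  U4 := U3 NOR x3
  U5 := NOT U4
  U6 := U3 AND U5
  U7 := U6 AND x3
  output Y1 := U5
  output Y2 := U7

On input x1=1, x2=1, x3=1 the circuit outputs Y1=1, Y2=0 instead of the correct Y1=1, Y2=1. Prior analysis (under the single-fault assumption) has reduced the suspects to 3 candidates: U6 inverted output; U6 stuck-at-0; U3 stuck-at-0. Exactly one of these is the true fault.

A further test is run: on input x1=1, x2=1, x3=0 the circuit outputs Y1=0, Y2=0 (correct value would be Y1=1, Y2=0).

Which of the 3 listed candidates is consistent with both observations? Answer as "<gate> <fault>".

Evaluate each candidate on input x1=1, x2=1, x3=0:
  U6 inverted output: U0=1, U1=0, U2=1, U3=1, U4=0, U5=1, U6=0 [inverted output], U7=0 → Y1=1, Y2=0 — eliminated
  U6 stuck-at-0: U0=1, U1=0, U2=1, U3=1, U4=0, U5=1, U6=0 [stuck-at-0], U7=0 → Y1=1, Y2=0 — eliminated
  U3 stuck-at-0: U0=1, U1=0, U2=1, U3=0 [stuck-at-0], U4=1, U5=0, U6=0, U7=0 → Y1=0, Y2=0 — matches
Only U3 stuck-at-0 reproduces the observed Y1=0, Y2=0.

U3 stuck-at-0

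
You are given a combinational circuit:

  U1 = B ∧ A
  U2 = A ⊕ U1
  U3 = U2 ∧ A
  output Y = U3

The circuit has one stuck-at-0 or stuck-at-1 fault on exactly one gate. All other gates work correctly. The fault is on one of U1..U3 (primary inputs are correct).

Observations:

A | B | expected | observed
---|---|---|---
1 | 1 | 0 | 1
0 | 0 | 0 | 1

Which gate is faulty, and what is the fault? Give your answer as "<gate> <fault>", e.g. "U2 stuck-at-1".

U3 stuck-at-1

Fault-free values for test 1 (A=1, B=1): U1=1, U2=0, U3=0, giving Y=0. Observed 1.
Test 1: faults giving observed 1 are {U1 stuck-at-0, U2 stuck-at-1, U3 stuck-at-1}.
Test 2 (A=0, B=0): fault-free U1=0, U2=0, U3=0 → 0; observed 1. Eliminates U1 stuck-at-0, U2 stuck-at-1.
Only U3 stuck-at-1 is consistent with every test.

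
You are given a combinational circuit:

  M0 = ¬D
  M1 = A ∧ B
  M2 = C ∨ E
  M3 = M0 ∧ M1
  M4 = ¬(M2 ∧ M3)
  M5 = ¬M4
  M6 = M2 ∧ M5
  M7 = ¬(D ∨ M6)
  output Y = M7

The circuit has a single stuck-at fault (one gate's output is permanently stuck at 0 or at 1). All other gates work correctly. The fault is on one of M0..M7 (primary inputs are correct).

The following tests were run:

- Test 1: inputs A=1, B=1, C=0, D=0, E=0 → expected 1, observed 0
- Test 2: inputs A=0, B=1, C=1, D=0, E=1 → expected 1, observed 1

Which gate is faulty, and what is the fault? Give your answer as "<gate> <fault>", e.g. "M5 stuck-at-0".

M2 stuck-at-1

Fault-free values for test 1 (A=1, B=1, C=0, D=0, E=0): M0=1, M1=1, M2=0, M3=1, M4=1, M5=0, M6=0, M7=1, giving Y=1. Observed 0.
Test 1: faults giving observed 0 are {M2 stuck-at-1, M6 stuck-at-1, M7 stuck-at-0}.
Test 2 (A=0, B=1, C=1, D=0, E=1): fault-free M0=1, M1=0, M2=1, M3=0, M4=1, M5=0, M6=0, M7=1 → 1; observed 1. Eliminates M6 stuck-at-1, M7 stuck-at-0.
Only M2 stuck-at-1 is consistent with every test.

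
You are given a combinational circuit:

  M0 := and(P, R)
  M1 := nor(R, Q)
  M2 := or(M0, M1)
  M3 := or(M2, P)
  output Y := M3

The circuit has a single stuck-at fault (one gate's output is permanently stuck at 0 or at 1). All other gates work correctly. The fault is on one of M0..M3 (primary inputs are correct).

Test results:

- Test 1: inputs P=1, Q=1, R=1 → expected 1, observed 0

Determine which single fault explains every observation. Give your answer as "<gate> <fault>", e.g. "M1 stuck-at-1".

Fault-free values for test 1 (P=1, Q=1, R=1): M0=1, M1=0, M2=1, M3=1, giving Y=1. Observed 0.
Test 1: faults giving observed 0 are {M3 stuck-at-0}.
Only M3 stuck-at-0 is consistent with every test.

M3 stuck-at-0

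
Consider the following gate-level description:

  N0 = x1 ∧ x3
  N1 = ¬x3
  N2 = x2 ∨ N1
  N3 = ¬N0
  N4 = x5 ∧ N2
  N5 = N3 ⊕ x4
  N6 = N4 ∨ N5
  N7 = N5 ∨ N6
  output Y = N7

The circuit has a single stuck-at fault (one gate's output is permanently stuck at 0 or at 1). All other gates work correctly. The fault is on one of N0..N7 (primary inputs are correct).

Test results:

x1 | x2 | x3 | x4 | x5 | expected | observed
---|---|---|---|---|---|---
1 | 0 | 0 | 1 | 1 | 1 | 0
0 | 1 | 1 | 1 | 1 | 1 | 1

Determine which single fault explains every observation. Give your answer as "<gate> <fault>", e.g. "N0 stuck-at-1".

Fault-free values for test 1 (x1=1, x2=0, x3=0, x4=1, x5=1): N0=0, N1=1, N2=1, N3=1, N4=1, N5=0, N6=1, N7=1, giving Y=1. Observed 0.
Test 1: faults giving observed 0 are {N1 stuck-at-0, N2 stuck-at-0, N4 stuck-at-0, N6 stuck-at-0, N7 stuck-at-0}.
Test 2 (x1=0, x2=1, x3=1, x4=1, x5=1): fault-free N0=0, N1=0, N2=1, N3=1, N4=1, N5=0, N6=1, N7=1 → 1; observed 1. Eliminates N2 stuck-at-0, N4 stuck-at-0, N6 stuck-at-0, N7 stuck-at-0.
Only N1 stuck-at-0 is consistent with every test.

N1 stuck-at-0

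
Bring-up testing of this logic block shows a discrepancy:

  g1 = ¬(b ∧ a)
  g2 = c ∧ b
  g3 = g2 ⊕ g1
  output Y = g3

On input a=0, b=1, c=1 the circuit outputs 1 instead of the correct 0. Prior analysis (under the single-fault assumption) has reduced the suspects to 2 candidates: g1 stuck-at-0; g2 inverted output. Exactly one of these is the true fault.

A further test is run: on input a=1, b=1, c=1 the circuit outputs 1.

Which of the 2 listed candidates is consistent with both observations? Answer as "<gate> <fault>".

Evaluate each candidate on input a=1, b=1, c=1:
  g1 stuck-at-0: g1=0 [stuck-at-0], g2=1, g3=1 → 1 — matches
  g2 inverted output: g1=0, g2=0 [inverted output], g3=0 → 0 — eliminated
Only g1 stuck-at-0 reproduces the observed 1.

g1 stuck-at-0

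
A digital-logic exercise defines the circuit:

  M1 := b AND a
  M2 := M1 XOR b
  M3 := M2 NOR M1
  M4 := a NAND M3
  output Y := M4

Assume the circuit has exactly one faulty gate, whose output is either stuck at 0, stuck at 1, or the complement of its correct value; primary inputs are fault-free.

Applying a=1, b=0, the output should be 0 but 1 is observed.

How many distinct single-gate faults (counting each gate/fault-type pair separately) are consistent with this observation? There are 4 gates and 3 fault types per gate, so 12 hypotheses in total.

Fault-free: M1=0, M2=0, M3=1, M4=0 → 0. Observed 1.
  M1 stuck-at-0: output 0 ✗
  M1 stuck-at-1: output 1 ✓
  M1 inverted output: output 1 ✓
  M2 stuck-at-0: output 0 ✗
  M2 stuck-at-1: output 1 ✓
  M2 inverted output: output 1 ✓
  M3 stuck-at-0: output 1 ✓
  M3 stuck-at-1: output 0 ✗
  M3 inverted output: output 1 ✓
  M4 stuck-at-0: output 0 ✗
  M4 stuck-at-1: output 1 ✓
  M4 inverted output: output 1 ✓
Consistent faults: {M1 stuck-at-1, M1 inverted output, M2 stuck-at-1, M2 inverted output, M3 stuck-at-0, M3 inverted output, M4 stuck-at-1, M4 inverted output} — 8 in all.

8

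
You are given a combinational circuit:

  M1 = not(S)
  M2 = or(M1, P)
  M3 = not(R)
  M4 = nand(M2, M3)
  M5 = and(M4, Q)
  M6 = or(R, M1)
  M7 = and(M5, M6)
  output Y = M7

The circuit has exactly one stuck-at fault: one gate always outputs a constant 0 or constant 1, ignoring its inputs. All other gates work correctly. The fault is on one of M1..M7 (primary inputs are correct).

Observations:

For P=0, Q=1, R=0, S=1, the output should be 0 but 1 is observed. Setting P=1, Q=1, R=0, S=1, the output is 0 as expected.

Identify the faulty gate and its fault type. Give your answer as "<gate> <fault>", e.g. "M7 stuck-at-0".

Fault-free values for test 1 (P=0, Q=1, R=0, S=1): M1=0, M2=0, M3=1, M4=1, M5=1, M6=0, M7=0, giving Y=0. Observed 1.
Test 1: faults giving observed 1 are {M6 stuck-at-1, M7 stuck-at-1}.
Test 2 (P=1, Q=1, R=0, S=1): fault-free M1=0, M2=1, M3=1, M4=0, M5=0, M6=0, M7=0 → 0; observed 0. Eliminates M7 stuck-at-1.
Only M6 stuck-at-1 is consistent with every test.

M6 stuck-at-1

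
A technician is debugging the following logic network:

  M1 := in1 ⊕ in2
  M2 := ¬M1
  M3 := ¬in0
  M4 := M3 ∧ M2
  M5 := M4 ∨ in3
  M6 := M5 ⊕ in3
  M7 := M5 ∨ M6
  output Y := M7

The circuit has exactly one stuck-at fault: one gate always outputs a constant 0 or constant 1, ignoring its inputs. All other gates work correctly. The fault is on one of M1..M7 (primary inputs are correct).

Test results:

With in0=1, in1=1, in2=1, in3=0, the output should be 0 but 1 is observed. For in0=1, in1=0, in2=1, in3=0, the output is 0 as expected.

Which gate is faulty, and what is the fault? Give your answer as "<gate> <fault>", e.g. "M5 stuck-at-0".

M3 stuck-at-1

Fault-free values for test 1 (in0=1, in1=1, in2=1, in3=0): M1=0, M2=1, M3=0, M4=0, M5=0, M6=0, M7=0, giving Y=0. Observed 1.
Test 1: faults giving observed 1 are {M3 stuck-at-1, M4 stuck-at-1, M5 stuck-at-1, M6 stuck-at-1, M7 stuck-at-1}.
Test 2 (in0=1, in1=0, in2=1, in3=0): fault-free M1=1, M2=0, M3=0, M4=0, M5=0, M6=0, M7=0 → 0; observed 0. Eliminates M4 stuck-at-1, M5 stuck-at-1, M6 stuck-at-1, M7 stuck-at-1.
Only M3 stuck-at-1 is consistent with every test.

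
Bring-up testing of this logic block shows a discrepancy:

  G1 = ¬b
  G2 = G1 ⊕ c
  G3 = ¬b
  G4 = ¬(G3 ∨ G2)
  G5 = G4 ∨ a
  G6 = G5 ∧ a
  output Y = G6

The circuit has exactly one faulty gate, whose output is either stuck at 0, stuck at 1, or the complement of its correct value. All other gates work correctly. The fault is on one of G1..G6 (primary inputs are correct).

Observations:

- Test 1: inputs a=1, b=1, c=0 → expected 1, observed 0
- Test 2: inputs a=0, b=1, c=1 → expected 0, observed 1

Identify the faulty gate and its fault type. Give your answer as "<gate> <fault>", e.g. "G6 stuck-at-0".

Fault-free values for test 1 (a=1, b=1, c=0): G1=0, G2=0, G3=0, G4=1, G5=1, G6=1, giving Y=1. Observed 0.
Test 1: faults giving observed 0 are {G5 stuck-at-0, G5 inverted output, G6 stuck-at-0, G6 inverted output}.
Test 2 (a=0, b=1, c=1): fault-free G1=0, G2=1, G3=0, G4=0, G5=0, G6=0 → 0; observed 1. Eliminates G5 stuck-at-0, G5 inverted output, G6 stuck-at-0.
Only G6 inverted output is consistent with every test.

G6 inverted output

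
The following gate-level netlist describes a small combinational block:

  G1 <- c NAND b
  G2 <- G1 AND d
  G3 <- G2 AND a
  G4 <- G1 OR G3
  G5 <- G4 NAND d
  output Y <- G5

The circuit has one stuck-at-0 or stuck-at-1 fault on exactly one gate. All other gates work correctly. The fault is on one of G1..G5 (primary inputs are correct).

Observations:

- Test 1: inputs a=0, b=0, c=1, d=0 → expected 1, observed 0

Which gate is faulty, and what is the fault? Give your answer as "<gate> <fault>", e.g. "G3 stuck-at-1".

G5 stuck-at-0

Fault-free values for test 1 (a=0, b=0, c=1, d=0): G1=1, G2=0, G3=0, G4=1, G5=1, giving Y=1. Observed 0.
Test 1: faults giving observed 0 are {G5 stuck-at-0}.
Only G5 stuck-at-0 is consistent with every test.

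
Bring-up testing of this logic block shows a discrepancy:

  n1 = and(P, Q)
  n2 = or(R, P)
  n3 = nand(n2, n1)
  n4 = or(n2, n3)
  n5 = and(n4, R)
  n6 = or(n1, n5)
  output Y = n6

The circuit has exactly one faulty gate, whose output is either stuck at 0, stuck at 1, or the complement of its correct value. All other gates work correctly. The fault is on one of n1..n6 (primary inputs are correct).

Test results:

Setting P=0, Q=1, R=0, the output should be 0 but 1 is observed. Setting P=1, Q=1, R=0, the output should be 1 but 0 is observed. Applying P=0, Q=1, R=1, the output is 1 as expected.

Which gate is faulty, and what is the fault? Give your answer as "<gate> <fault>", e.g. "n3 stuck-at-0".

n1 inverted output

Fault-free values for test 1 (P=0, Q=1, R=0): n1=0, n2=0, n3=1, n4=1, n5=0, n6=0, giving Y=0. Observed 1.
Test 1: faults giving observed 1 are {n1 stuck-at-1, n1 inverted output, n5 stuck-at-1, n5 inverted output, n6 stuck-at-1, n6 inverted output}.
Test 2 (P=1, Q=1, R=0): fault-free n1=1, n2=1, n3=0, n4=1, n5=0, n6=1 → 1; observed 0. Eliminates n1 stuck-at-1, n5 stuck-at-1, n5 inverted output, n6 stuck-at-1.
Test 3 (P=0, Q=1, R=1): fault-free n1=0, n2=1, n3=1, n4=1, n5=1, n6=1 → 1; observed 1. Eliminates n6 inverted output.
Only n1 inverted output is consistent with every test.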